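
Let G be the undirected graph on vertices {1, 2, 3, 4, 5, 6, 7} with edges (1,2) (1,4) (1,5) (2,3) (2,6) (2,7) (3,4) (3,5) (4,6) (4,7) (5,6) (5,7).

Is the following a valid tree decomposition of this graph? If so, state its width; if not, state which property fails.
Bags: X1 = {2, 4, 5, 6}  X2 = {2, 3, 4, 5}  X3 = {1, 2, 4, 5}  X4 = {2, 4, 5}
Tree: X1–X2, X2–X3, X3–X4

No — vertex 7 appears in no bag.

A tree decomposition must satisfy three properties: every vertex lies in some bag; for every edge, both endpoints lie together in some bag; and for every vertex, the bags containing it form a connected subtree. Here vertex 7 appears in no bag, so the decomposition is invalid.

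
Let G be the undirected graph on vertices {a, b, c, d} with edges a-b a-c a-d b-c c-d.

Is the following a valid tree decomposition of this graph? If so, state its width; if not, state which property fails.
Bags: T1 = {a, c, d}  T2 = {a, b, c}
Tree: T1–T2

Vertex coverage: the bags together contain {a, b, c, d}, the full vertex set. Edge coverage: each edge of G has both endpoints in at least one bag. Running intersection: for every vertex, the bags containing it form a connected subtree. All three properties hold, so this is a valid tree decomposition of width max|bag| − 1 = 2, and hence tw(G) ≤ 2.

Yes; width 2.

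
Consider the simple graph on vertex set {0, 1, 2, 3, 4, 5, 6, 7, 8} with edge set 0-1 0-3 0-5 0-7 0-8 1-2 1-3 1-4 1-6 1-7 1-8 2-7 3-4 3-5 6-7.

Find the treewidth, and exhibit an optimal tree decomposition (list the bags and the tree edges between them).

Treewidth 2.
Bags: B1 = {0, 1, 3}  B2 = {0, 1, 7}  B3 = {0, 1, 8}  B4 = {1, 2, 7}  B5 = {1, 6, 7}  B6 = {1, 3, 4}  B7 = {0, 3, 5}
Tree: B1–B2, B2–B3, B2–B4, B2–B5, B1–B6, B1–B7

Each bag holds 3 vertices, so the decomposition has width 2, which upper-bounds the treewidth. On the other hand G contains the 3-clique {0, 1, 8}. A clique must lie in a single bag of any decomposition, so no decomposition can have width below 2. The upper and lower bounds meet at 2, so that is the treewidth.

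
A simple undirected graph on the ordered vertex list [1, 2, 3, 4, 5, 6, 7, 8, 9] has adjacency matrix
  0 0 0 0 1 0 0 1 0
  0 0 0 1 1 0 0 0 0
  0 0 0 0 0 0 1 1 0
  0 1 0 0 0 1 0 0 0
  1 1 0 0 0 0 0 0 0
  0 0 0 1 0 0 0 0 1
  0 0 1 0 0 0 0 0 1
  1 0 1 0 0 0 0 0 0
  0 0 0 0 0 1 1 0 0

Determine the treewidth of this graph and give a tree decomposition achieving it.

Every bag has size at most 3, so the width is 3 − 1 = 2 and tw(G) ≤ 2. The edges 2–4–6–9–7–3–8–1–5–2 form a cycle, so G is not a tree and its treewidth is at least 2. The upper and lower bounds meet at 2, so that is the treewidth.

Treewidth 2.
Bags: B1 = {2, 4, 6}  B2 = {2, 6, 9}  B3 = {2, 7, 9}  B4 = {2, 3, 7}  B5 = {2, 3, 8}  B6 = {1, 2, 8}  B7 = {1, 2, 5}
Tree: B1–B2, B2–B3, B3–B4, B4–B5, B5–B6, B6–B7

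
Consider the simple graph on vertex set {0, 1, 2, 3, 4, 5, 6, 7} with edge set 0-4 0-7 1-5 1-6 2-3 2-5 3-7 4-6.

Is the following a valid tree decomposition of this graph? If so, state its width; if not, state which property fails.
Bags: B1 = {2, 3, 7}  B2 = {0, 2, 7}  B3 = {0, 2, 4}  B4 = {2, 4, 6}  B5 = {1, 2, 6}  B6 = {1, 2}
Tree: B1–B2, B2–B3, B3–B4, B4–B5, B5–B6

A tree decomposition must satisfy three properties: every vertex lies in some bag; for every edge, both endpoints lie together in some bag; and for every vertex, the bags containing it form a connected subtree. Here vertex 5 appears in no bag, so the decomposition is invalid.

No — vertex 5 appears in no bag.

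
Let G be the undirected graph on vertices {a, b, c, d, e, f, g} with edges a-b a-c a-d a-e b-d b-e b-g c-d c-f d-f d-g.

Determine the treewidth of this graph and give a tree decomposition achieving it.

Every bag has size at most 3, so the width is 3 − 1 = 2 and tw(G) ≤ 2. On the other hand G contains the 3-clique {c, d, f}. A clique must lie in a single bag of any decomposition, so no decomposition can have width below 2. Combining the bounds, tw(G) = 2.

Treewidth 2.
One optimal decomposition is:
Bags: B1 = {a, b, e}  B2 = {a, b, d}  B3 = {b, d, g}  B4 = {a, c, d}  B5 = {c, d, f}
Tree: B1–B2, B2–B3, B2–B4, B4–B5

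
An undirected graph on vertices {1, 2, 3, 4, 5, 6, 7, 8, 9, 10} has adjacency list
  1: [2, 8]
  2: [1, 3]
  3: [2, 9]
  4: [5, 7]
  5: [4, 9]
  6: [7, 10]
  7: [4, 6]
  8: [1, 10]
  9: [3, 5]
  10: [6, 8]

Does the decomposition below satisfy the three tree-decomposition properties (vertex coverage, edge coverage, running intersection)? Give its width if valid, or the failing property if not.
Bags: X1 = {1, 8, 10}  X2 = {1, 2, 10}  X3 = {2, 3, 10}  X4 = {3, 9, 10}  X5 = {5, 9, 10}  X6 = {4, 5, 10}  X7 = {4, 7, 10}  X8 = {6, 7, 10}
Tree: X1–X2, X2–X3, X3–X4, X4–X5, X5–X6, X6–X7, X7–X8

Every vertex of G appears in some bag (union = {1, 2, 3, 4, 5, 6, 7, 8, 9, 10}); every edge is covered by a bag; and for each vertex v the set of bags containing v is connected in the bag tree. The decomposition is therefore valid. The largest bag has 3 vertices, so the width is 2.

Yes; width 2.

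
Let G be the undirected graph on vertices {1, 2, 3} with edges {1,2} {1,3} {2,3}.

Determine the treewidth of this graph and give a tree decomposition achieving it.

A single bag containing all 3 vertices is trivially a valid decomposition of width 2. On the other hand G contains the 3-clique {1, 2, 3}. A clique must lie in a single bag of any decomposition, so no decomposition can have width below 2. Combining the bounds, tw(G) = 2.

Treewidth 2.
One such decomposition:
Bags: B1 = {1, 2, 3}
Tree: (single bag)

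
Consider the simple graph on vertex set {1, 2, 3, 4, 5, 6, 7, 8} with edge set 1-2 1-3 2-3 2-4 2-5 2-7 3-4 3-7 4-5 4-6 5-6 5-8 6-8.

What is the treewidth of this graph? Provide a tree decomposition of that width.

Treewidth 2.
One optimal decomposition is:
Bags: B1 = {2, 4, 5}  B2 = {2, 3, 4}  B3 = {2, 3, 7}  B4 = {1, 2, 3}  B5 = {4, 5, 6}  B6 = {5, 6, 8}
Tree: B1–B2, B2–B3, B3–B4, B1–B5, B5–B6

Each bag holds 3 vertices, so the decomposition has width 2, which upper-bounds the treewidth. For the lower bound, the 3 vertices {5, 6, 8} are pairwise adjacent, and any tree decomposition puts a clique entirely inside one bag — forcing width ≥ 2. Therefore the treewidth is 2.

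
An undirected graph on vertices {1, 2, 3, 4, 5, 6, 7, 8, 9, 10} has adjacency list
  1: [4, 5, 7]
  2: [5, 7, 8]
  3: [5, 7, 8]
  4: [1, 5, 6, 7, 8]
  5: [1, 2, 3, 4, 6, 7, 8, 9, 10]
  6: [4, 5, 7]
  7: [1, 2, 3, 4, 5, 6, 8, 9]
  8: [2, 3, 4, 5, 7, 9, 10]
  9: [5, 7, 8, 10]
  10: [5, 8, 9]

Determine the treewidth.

3

A width-3 tree decomposition is:
Bags: B1 = {5, 8, 9, 10}  B2 = {5, 7, 8, 9}  B3 = {3, 5, 7, 8}  B4 = {4, 5, 7, 8}  B5 = {4, 5, 6, 7}  B6 = {1, 4, 5, 7}  B7 = {2, 5, 7, 8}
Tree: B1–B2, B2–B3, B3–B4, B4–B5, B4–B6, B2–B7
The largest bag has 4 vertices, giving width 3; this decomposition certifies tw(G) ≤ 3. On the other hand G contains the 4-clique {5, 8, 9, 10}. A clique must lie in a single bag of any decomposition, so no decomposition can have width below 3. The upper and lower bounds meet at 3, so that is the treewidth.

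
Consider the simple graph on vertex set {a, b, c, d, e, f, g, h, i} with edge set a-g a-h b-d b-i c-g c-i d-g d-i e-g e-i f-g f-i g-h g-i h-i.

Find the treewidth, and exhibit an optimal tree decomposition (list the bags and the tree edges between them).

The largest bag has 3 vertices, giving width 2; this decomposition certifies tw(G) ≤ 2. For the lower bound, the 3 vertices {a, g, h} are pairwise adjacent, and any tree decomposition puts a clique entirely inside one bag — forcing width ≥ 2. Therefore the treewidth is 2.

Treewidth 2.
One optimal decomposition is:
Bags: B1 = {f, g, i}  B2 = {g, h, i}  B3 = {c, g, i}  B4 = {e, g, i}  B5 = {d, g, i}  B6 = {a, g, h}  B7 = {b, d, i}
Tree: B1–B2, B1–B3, B1–B4, B4–B5, B2–B6, B5–B7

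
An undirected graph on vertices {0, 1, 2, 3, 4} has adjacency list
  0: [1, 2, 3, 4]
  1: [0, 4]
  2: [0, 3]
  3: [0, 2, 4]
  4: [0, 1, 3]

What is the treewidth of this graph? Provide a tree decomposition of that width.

Treewidth 2.
One such decomposition:
Bags: B1 = {0, 1, 4}  B2 = {0, 3, 4}  B3 = {0, 2, 3}
Tree: B1–B2, B2–B3

The largest bag has 3 vertices, giving width 2; this decomposition certifies tw(G) ≤ 2. For the lower bound, the 3 vertices {0, 1, 4} are pairwise adjacent, and any tree decomposition puts a clique entirely inside one bag — forcing width ≥ 2. Therefore the treewidth is 2.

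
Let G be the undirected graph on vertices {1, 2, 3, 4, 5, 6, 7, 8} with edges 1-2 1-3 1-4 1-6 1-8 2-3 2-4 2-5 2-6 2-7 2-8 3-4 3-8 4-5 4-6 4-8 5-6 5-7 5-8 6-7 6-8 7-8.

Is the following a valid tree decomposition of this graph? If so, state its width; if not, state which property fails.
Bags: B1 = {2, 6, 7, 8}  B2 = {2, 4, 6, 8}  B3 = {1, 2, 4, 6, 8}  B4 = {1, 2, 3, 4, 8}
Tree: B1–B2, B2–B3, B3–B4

A tree decomposition must satisfy three properties: every vertex lies in some bag; for every edge, both endpoints lie together in some bag; and for every vertex, the bags containing it form a connected subtree. Here vertex 5 appears in no bag, so the decomposition is invalid.

No — vertex 5 appears in no bag.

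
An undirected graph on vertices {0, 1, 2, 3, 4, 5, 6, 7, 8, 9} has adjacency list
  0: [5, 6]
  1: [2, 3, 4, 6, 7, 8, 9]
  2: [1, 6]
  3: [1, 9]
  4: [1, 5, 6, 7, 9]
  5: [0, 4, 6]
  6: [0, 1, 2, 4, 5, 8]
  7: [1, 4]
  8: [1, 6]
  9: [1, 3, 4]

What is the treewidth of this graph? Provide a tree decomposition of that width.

Every bag has size at most 3, so the width is 3 − 1 = 2 and tw(G) ≤ 2. On the other hand G contains the 3-clique {0, 5, 6}. A clique must lie in a single bag of any decomposition, so no decomposition can have width below 2. Hence tw(G) = 2 exactly.

Treewidth 2.
One optimal decomposition is:
Bags: B1 = {1, 4, 6}  B2 = {4, 5, 6}  B3 = {0, 5, 6}  B4 = {1, 4, 9}  B5 = {1, 6, 8}  B6 = {1, 3, 9}  B7 = {1, 2, 6}  B8 = {1, 4, 7}
Tree: B1–B2, B2–B3, B1–B4, B1–B5, B4–B6, B1–B7, B1–B8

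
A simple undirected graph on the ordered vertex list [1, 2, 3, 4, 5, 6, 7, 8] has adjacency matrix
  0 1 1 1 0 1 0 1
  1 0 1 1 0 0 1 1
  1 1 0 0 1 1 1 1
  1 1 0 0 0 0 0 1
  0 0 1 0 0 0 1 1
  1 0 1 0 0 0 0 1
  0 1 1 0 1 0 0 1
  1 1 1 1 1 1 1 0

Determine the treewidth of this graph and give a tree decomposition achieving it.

Each bag holds 4 vertices, so the decomposition has width 3, which upper-bounds the treewidth. For the lower bound, the 4 vertices {1, 2, 3, 8} are pairwise adjacent, and any tree decomposition puts a clique entirely inside one bag — forcing width ≥ 3. Therefore the treewidth is 3.

Treewidth 3.
One such decomposition:
Bags: B1 = {1, 2, 3, 8}  B2 = {2, 3, 7, 8}  B3 = {1, 2, 4, 8}  B4 = {3, 5, 7, 8}  B5 = {1, 3, 6, 8}
Tree: B1–B2, B1–B3, B2–B4, B1–B5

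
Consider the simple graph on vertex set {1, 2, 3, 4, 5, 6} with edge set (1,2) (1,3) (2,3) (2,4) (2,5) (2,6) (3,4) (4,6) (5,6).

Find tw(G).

2

A width-2 tree decomposition is:
Bags: B1 = {2, 5, 6}  B2 = {2, 4, 6}  B3 = {2, 3, 4}  B4 = {1, 2, 3}
Tree: B1–B2, B2–B3, B3–B4
Every bag has size at most 3, so the width is 3 − 1 = 2 and tw(G) ≤ 2. Conversely, {1, 2, 3} is a clique of size 3, and the vertices of any clique must share a bag in every tree decomposition; so some bag has ≥ 3 vertices and tw(G) ≥ 2. Therefore the treewidth is 2.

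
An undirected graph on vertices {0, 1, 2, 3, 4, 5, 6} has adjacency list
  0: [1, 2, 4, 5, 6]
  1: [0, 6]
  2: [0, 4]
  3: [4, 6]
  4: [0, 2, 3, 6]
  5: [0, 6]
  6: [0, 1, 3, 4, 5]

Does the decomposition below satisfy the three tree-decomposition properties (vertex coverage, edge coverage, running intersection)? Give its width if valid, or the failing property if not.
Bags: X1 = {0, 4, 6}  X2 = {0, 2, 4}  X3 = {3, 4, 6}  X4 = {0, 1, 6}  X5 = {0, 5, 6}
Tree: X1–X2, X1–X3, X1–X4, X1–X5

Checking the three conditions: (i) the bags cover all of {0, 1, 2, 3, 4, 5, 6}; (ii) for each edge, some bag contains both endpoints; (iii) the bags containing any fixed vertex form a subtree. All hold, so the decomposition is valid with width 3 − 1 = 2.

Yes; width 2.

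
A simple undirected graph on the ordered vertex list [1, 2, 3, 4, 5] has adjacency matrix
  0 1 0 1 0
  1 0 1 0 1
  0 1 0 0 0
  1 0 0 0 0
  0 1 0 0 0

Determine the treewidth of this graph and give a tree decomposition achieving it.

Every bag has size at most 2, so the width is 2 − 1 = 1 and tw(G) ≤ 1. Any graph with an edge has treewidth ≥ 1, and G has the edge 2–1. Therefore the treewidth is 1.

Treewidth 1.
One optimal decomposition is:
Bags: B1 = {1, 2}  B2 = {2, 5}  B3 = {2, 3}  B4 = {1, 4}
Tree: B1–B2, B1–B3, B1–B4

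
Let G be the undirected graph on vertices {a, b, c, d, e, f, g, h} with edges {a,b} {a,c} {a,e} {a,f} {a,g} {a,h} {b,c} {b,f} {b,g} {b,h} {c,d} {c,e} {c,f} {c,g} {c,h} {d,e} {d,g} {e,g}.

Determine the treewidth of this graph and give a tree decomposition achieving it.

Treewidth 3.
One such decomposition:
Bags: B1 = {a, c, e, g}  B2 = {a, b, c, g}  B3 = {a, b, c, f}  B4 = {a, b, c, h}  B5 = {c, d, e, g}
Tree: B1–B2, B2–B3, B3–B4, B1–B5

Every bag has size at most 4, so the width is 4 − 1 = 3 and tw(G) ≤ 3. Conversely, {c, d, e, g} is a clique of size 4, and the vertices of any clique must share a bag in every tree decomposition; so some bag has ≥ 4 vertices and tw(G) ≥ 3. Therefore the treewidth is 3.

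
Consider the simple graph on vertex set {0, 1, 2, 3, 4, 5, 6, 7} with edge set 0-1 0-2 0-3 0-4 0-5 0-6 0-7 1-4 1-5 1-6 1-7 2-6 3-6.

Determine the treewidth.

A width-2 tree decomposition is:
Bags: B1 = {0, 1, 6}  B2 = {0, 3, 6}  B3 = {0, 1, 5}  B4 = {0, 1, 7}  B5 = {0, 2, 6}  B6 = {0, 1, 4}
Tree: B1–B2, B1–B3, B3–B4, B2–B5, B3–B6
Each bag holds 3 vertices, so the decomposition has width 2, which upper-bounds the treewidth. Conversely, {0, 1, 4} is a clique of size 3, and the vertices of any clique must share a bag in every tree decomposition; so some bag has ≥ 3 vertices and tw(G) ≥ 2. The upper and lower bounds meet at 2, so that is the treewidth.

2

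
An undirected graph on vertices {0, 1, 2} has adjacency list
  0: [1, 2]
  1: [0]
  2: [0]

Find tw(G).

1

A width-1 tree decomposition is:
Bags: B1 = {0, 2}  B2 = {0, 1}
Tree: B1–B2
Every bag has size at most 2, so the width is 2 − 1 = 1 and tw(G) ≤ 1. Any graph with an edge has treewidth ≥ 1, and G has the edge 0–2. Combining the bounds, tw(G) = 1.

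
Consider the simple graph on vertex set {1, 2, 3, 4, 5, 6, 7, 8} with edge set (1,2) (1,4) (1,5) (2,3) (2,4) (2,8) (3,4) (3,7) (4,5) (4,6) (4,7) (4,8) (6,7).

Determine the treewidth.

2

A width-2 tree decomposition is:
Bags: B1 = {1, 2, 4}  B2 = {2, 3, 4}  B3 = {2, 4, 8}  B4 = {3, 4, 7}  B5 = {4, 6, 7}  B6 = {1, 4, 5}
Tree: B1–B2, B2–B3, B2–B4, B4–B5, B1–B6
The largest bag has 3 vertices, giving width 2; this decomposition certifies tw(G) ≤ 2. For the lower bound, the 3 vertices {2, 4, 8} are pairwise adjacent, and any tree decomposition puts a clique entirely inside one bag — forcing width ≥ 2. Therefore the treewidth is 2.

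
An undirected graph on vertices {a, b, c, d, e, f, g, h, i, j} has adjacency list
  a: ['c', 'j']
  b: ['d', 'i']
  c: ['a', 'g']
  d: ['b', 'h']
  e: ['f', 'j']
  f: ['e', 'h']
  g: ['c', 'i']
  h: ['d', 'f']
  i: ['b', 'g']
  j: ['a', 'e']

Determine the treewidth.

2

A width-2 tree decomposition is:
Bags: B1 = {d, f, h}  B2 = {b, d, f}  B3 = {b, f, i}  B4 = {f, g, i}  B5 = {c, f, g}  B6 = {a, c, f}  B7 = {a, f, j}  B8 = {e, f, j}
Tree: B1–B2, B2–B3, B3–B4, B4–B5, B5–B6, B6–B7, B7–B8
Every bag has size at most 3, so the width is 3 − 1 = 2 and tw(G) ≤ 2. The edges f–h–d–b–i–g–c–a–j–e–f form a cycle, so G is not a tree and its treewidth is at least 2. Hence tw(G) = 2 exactly.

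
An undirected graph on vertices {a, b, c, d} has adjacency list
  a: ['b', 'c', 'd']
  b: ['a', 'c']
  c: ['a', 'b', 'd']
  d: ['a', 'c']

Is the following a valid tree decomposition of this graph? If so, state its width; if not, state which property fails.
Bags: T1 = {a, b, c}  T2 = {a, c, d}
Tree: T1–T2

Yes; width 2.

Every vertex of G appears in some bag (union = {a, b, c, d}); every edge is covered by a bag; and for each vertex v the set of bags containing v is connected in the bag tree. The decomposition is therefore valid. The largest bag has 3 vertices, so the width is 2.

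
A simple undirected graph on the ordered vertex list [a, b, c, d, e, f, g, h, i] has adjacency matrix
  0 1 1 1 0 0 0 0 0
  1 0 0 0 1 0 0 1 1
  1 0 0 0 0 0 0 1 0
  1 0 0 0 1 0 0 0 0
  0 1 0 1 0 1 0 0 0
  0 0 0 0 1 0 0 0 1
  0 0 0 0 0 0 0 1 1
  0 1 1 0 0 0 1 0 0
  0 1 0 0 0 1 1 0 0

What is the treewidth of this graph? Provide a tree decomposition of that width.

Treewidth 3.
One optimal decomposition is:
Bags: B1 = {a, c, d, h}  B2 = {a, b, d, h}  B3 = {b, d, e, h}  B4 = {b, e, g, h}  B5 = {b, e, g, i}  B6 = {e, f, g, i}
Tree: B1–B2, B2–B3, B3–B4, B4–B5, B5–B6

Every bag has size at most 4, so the width is 4 − 1 = 3 and tw(G) ≤ 3. For the lower bound: the 4 vertex sets {a,c,d}, {h}, {b}, {e,f,g,i} are disjoint, each induces a connected subgraph, and every pair is joined by at least one edge of G. Contracting each set to a single vertex therefore yields K_{4} as a minor, and since treewidth is minor-monotone, tw(G) ≥ tw(K_{4}) = 3. Therefore the treewidth is 3.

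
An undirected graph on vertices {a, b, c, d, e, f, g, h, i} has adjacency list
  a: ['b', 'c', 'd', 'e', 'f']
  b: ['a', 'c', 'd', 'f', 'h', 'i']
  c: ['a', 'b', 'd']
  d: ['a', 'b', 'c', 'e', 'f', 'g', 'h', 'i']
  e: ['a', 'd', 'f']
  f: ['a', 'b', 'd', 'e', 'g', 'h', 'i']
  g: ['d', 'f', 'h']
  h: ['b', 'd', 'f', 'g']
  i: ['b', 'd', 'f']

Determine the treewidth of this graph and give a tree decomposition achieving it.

Every bag has size at most 4, so the width is 4 − 1 = 3 and tw(G) ≤ 3. For the lower bound, the 4 vertices {a, b, c, d} are pairwise adjacent, and any tree decomposition puts a clique entirely inside one bag — forcing width ≥ 3. The upper and lower bounds meet at 3, so that is the treewidth.

Treewidth 3.
One such decomposition:
Bags: B1 = {b, d, f, i}  B2 = {a, b, d, f}  B3 = {b, d, f, h}  B4 = {a, b, c, d}  B5 = {d, f, g, h}  B6 = {a, d, e, f}
Tree: B1–B2, B1–B3, B2–B4, B3–B5, B2–B6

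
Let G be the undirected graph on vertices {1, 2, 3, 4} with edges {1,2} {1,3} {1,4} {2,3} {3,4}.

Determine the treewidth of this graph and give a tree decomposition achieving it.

Treewidth 2.
Bags: B1 = {1, 3, 4}  B2 = {1, 2, 3}
Tree: B1–B2

The largest bag has 3 vertices, giving width 2; this decomposition certifies tw(G) ≤ 2. On the other hand G contains the 3-clique {1, 2, 3}. A clique must lie in a single bag of any decomposition, so no decomposition can have width below 2. Therefore the treewidth is 2.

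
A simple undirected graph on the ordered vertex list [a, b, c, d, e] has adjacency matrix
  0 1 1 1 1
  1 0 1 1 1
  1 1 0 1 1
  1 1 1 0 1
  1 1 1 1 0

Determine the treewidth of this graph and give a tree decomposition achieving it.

A single bag containing all 5 vertices is trivially a valid decomposition of width 4. For the lower bound, the 5 vertices {a, b, c, d, e} are pairwise adjacent, and any tree decomposition puts a clique entirely inside one bag — forcing width ≥ 4. Combining the bounds, tw(G) = 4.

Treewidth 4.
One such decomposition:
Bags: B1 = {a, b, c, d, e}
Tree: (single bag)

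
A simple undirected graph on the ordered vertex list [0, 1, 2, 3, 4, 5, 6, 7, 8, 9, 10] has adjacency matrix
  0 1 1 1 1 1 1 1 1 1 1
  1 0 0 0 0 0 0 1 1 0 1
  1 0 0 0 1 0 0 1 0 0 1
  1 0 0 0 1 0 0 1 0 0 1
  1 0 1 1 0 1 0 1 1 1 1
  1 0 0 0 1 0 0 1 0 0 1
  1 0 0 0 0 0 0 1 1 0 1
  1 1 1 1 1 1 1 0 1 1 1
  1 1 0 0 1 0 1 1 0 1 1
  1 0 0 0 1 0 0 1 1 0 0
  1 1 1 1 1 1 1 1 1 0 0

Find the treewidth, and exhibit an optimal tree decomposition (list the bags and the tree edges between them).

Every bag has size at most 5, so the width is 5 − 1 = 4 and tw(G) ≤ 4. For the lower bound, the 5 vertices {0, 4, 7, 8, 9} are pairwise adjacent, and any tree decomposition puts a clique entirely inside one bag — forcing width ≥ 4. Therefore the treewidth is 4.

Treewidth 4.
Bags: B1 = {0, 4, 7, 8, 10}  B2 = {0, 1, 7, 8, 10}  B3 = {0, 3, 4, 7, 10}  B4 = {0, 4, 5, 7, 10}  B5 = {0, 2, 4, 7, 10}  B6 = {0, 6, 7, 8, 10}  B7 = {0, 4, 7, 8, 9}
Tree: B1–B2, B1–B3, B1–B4, B1–B5, B1–B6, B1–B7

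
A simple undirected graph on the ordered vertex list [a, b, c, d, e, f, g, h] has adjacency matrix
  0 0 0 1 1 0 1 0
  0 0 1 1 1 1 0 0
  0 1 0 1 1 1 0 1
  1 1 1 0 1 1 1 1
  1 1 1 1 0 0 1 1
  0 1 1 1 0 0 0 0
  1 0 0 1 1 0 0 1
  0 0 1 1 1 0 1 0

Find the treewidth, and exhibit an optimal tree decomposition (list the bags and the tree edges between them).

Treewidth 3.
One such decomposition:
Bags: B1 = {a, d, e, g}  B2 = {d, e, g, h}  B3 = {c, d, e, h}  B4 = {b, c, d, e}  B5 = {b, c, d, f}
Tree: B1–B2, B2–B3, B3–B4, B4–B5

The largest bag has 4 vertices, giving width 3; this decomposition certifies tw(G) ≤ 3. For the lower bound, the 4 vertices {d, e, g, h} are pairwise adjacent, and any tree decomposition puts a clique entirely inside one bag — forcing width ≥ 3. Hence tw(G) = 3 exactly.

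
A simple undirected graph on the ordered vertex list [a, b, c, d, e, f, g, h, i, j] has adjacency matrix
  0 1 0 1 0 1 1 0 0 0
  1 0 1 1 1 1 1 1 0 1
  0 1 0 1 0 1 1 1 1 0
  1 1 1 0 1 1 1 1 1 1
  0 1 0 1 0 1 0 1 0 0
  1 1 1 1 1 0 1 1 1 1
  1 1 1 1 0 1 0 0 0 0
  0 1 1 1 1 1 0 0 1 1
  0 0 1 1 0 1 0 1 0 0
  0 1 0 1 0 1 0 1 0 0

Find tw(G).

A width-4 tree decomposition is:
Bags: B1 = {b, c, d, f, h}  B2 = {b, d, e, f, h}  B3 = {b, d, f, h, j}  B4 = {c, d, f, h, i}  B5 = {b, c, d, f, g}  B6 = {a, b, d, f, g}
Tree: B1–B2, B1–B3, B1–B4, B1–B5, B5–B6
Every bag has size at most 5, so the width is 5 − 1 = 4 and tw(G) ≤ 4. On the other hand G contains the 5-clique {b, c, d, f, g}. A clique must lie in a single bag of any decomposition, so no decomposition can have width below 4. Therefore the treewidth is 4.

4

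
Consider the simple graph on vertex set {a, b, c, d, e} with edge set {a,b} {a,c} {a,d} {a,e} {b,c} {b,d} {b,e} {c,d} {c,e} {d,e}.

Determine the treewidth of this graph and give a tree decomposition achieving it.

Treewidth 4.
Bags: B1 = {a, b, c, d, e}
Tree: (single bag)

A single bag containing all 5 vertices is trivially a valid decomposition of width 4. On the other hand G contains the 5-clique {a, b, c, d, e}. A clique must lie in a single bag of any decomposition, so no decomposition can have width below 4. The upper and lower bounds meet at 4, so that is the treewidth.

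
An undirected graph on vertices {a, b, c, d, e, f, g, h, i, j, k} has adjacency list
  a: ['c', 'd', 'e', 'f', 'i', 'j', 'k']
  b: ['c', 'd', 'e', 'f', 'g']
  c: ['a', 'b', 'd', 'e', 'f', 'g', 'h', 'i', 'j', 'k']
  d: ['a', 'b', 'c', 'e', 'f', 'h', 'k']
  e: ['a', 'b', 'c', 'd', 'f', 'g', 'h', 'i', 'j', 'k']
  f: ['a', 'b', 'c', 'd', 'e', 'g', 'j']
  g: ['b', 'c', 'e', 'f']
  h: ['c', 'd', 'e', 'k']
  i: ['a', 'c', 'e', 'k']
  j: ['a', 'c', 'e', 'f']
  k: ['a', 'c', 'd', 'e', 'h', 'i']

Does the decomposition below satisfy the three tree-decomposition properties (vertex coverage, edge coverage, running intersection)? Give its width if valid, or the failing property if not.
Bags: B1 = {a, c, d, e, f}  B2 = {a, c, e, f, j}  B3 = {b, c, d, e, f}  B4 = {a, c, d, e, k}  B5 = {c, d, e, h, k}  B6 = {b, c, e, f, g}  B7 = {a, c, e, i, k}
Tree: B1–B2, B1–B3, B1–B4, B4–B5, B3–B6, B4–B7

Vertex coverage: the bags together contain {a, b, c, d, e, f, g, h, i, j, k}, the full vertex set. Edge coverage: each edge of G has both endpoints in at least one bag. Running intersection: for every vertex, the bags containing it form a connected subtree. All three properties hold, so this is a valid tree decomposition of width max|bag| − 1 = 4, and hence tw(G) ≤ 4.

Yes; width 4.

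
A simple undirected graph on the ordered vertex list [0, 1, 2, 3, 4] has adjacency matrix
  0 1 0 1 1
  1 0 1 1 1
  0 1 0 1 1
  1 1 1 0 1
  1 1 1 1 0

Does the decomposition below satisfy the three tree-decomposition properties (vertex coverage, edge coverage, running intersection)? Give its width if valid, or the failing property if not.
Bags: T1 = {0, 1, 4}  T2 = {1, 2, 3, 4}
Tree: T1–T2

A tree decomposition must satisfy three properties: every vertex lies in some bag; for every edge, both endpoints lie together in some bag; and for every vertex, the bags containing it form a connected subtree. Here edge (3,0) lies in no bag, so the decomposition is invalid.

No — edge (3,0) lies in no bag.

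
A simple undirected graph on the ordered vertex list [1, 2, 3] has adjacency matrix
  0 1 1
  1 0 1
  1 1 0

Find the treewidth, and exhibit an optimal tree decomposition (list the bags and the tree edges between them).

Treewidth 2.
One optimal decomposition is:
Bags: B1 = {1, 2, 3}
Tree: (single bag)

A single bag containing all 3 vertices is trivially a valid decomposition of width 2. For the lower bound, the 3 vertices {1, 2, 3} are pairwise adjacent, and any tree decomposition puts a clique entirely inside one bag — forcing width ≥ 2. Hence tw(G) = 2 exactly.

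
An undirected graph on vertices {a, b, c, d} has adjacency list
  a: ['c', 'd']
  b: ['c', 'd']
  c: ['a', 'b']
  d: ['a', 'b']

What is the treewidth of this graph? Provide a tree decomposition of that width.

Each bag holds 3 vertices, so the decomposition has width 2, which upper-bounds the treewidth. The edges a–c–b–d–a form a cycle, so G is not a tree and its treewidth is at least 2. Combining the bounds, tw(G) = 2.

Treewidth 2.
Bags: B1 = {a, b, c}  B2 = {a, b, d}
Tree: B1–B2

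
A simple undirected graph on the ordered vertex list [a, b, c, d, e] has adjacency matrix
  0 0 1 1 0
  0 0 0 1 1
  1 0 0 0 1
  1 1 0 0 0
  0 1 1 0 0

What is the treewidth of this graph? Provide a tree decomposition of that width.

Treewidth 2.
One such decomposition:
Bags: B1 = {a, c, d}  B2 = {c, d, e}  B3 = {b, d, e}
Tree: B1–B2, B2–B3

The largest bag has 3 vertices, giving width 2; this decomposition certifies tw(G) ≤ 2. Since d–a–c–e–b–d is a cycle in G, G is not acyclic. Forests are exactly the graphs of treewidth ≤ 1, so tw(G) ≥ 2. Therefore the treewidth is 2.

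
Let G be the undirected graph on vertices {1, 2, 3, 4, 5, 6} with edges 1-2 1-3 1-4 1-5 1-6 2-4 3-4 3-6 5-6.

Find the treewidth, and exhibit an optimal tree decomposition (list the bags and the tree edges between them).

Treewidth 2.
Bags: B1 = {1, 3, 4}  B2 = {1, 3, 6}  B3 = {1, 5, 6}  B4 = {1, 2, 4}
Tree: B1–B2, B2–B3, B1–B4

Every bag has size at most 3, so the width is 3 − 1 = 2 and tw(G) ≤ 2. Conversely, {1, 2, 4} is a clique of size 3, and the vertices of any clique must share a bag in every tree decomposition; so some bag has ≥ 3 vertices and tw(G) ≥ 2. The upper and lower bounds meet at 2, so that is the treewidth.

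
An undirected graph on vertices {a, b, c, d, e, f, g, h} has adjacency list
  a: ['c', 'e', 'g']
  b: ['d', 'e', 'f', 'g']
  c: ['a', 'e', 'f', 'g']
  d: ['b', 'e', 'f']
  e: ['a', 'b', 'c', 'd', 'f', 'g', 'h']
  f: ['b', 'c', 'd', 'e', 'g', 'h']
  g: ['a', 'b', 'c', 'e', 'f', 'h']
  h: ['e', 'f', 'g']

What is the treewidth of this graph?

A width-3 tree decomposition is:
Bags: B1 = {c, e, f, g}  B2 = {e, f, g, h}  B3 = {b, e, f, g}  B4 = {b, d, e, f}  B5 = {a, c, e, g}
Tree: B1–B2, B2–B3, B3–B4, B1–B5
Every bag has size at most 4, so the width is 4 − 1 = 3 and tw(G) ≤ 3. On the other hand G contains the 4-clique {a, c, e, g}. A clique must lie in a single bag of any decomposition, so no decomposition can have width below 3. The upper and lower bounds meet at 3, so that is the treewidth.

3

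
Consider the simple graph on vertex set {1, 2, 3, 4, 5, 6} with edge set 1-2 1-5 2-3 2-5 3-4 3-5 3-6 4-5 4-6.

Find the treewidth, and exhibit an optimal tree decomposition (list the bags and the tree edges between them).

Each bag holds 3 vertices, so the decomposition has width 2, which upper-bounds the treewidth. For the lower bound, the 3 vertices {1, 2, 5} are pairwise adjacent, and any tree decomposition puts a clique entirely inside one bag — forcing width ≥ 2. Hence tw(G) = 2 exactly.

Treewidth 2.
Bags: B1 = {3, 4, 5}  B2 = {2, 3, 5}  B3 = {3, 4, 6}  B4 = {1, 2, 5}
Tree: B1–B2, B1–B3, B2–B4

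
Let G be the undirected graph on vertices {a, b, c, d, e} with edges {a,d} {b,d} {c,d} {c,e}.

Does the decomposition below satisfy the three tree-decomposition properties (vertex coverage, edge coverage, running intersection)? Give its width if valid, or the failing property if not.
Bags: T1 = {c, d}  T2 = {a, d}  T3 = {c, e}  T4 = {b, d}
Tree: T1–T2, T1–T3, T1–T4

Checking the three conditions: (i) the bags cover all of {a, b, c, d, e}; (ii) for each edge, some bag contains both endpoints; (iii) the bags containing any fixed vertex form a subtree. All hold, so the decomposition is valid with width 2 − 1 = 1.

Yes; width 1.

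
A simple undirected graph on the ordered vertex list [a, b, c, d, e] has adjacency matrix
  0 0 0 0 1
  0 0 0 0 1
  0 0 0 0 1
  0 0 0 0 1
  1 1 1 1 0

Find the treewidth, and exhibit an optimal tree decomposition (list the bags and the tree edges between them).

Treewidth 1.
One optimal decomposition is:
Bags: B1 = {c, e}  B2 = {a, e}  B3 = {b, e}  B4 = {d, e}
Tree: B1–B2, B2–B3, B1–B4

Each bag holds 2 vertices, so the decomposition has width 1, which upper-bounds the treewidth. G has an edge, so its treewidth is at least 1. The upper and lower bounds meet at 1, so that is the treewidth.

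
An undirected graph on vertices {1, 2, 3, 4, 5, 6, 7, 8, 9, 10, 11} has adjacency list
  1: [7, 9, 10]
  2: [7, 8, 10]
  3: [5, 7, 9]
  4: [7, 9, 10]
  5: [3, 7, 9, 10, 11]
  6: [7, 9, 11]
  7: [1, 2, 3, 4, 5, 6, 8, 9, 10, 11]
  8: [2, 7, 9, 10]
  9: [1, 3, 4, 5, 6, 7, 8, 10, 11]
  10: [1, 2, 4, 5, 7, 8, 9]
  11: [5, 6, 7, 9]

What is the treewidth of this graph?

A width-3 tree decomposition is:
Bags: B1 = {5, 7, 9, 11}  B2 = {5, 7, 9, 10}  B3 = {6, 7, 9, 11}  B4 = {1, 7, 9, 10}  B5 = {4, 7, 9, 10}  B6 = {3, 5, 7, 9}  B7 = {7, 8, 9, 10}  B8 = {2, 7, 8, 10}
Tree: B1–B2, B1–B3, B2–B4, B2–B5, B2–B6, B2–B7, B7–B8
Every bag has size at most 4, so the width is 4 − 1 = 3 and tw(G) ≤ 3. On the other hand G contains the 4-clique {5, 7, 9, 11}. A clique must lie in a single bag of any decomposition, so no decomposition can have width below 3. Hence tw(G) = 3 exactly.

3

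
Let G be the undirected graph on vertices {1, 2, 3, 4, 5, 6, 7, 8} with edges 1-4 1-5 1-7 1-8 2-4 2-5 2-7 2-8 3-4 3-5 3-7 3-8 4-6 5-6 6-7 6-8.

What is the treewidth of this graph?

A width-4 tree decomposition is:
Bags: B1 = {1, 2, 3, 4, 6}  B2 = {1, 2, 3, 6, 7}  B3 = {1, 2, 3, 5, 6}  B4 = {1, 2, 3, 6, 8}
Tree: B1–B2, B2–B3, B3–B4
The largest bag has 5 vertices, giving width 4; this decomposition certifies tw(G) ≤ 4. For the lower bound: the 5 vertex sets {4,6}, {1,7}, {2,5}, {3}, {8} are disjoint, each induces a connected subgraph, and every pair is joined by at least one edge of G. Contracting each set to a single vertex therefore yields K_{5} as a minor, and since treewidth is minor-monotone, tw(G) ≥ tw(K_{5}) = 4. The upper and lower bounds meet at 4, so that is the treewidth.

4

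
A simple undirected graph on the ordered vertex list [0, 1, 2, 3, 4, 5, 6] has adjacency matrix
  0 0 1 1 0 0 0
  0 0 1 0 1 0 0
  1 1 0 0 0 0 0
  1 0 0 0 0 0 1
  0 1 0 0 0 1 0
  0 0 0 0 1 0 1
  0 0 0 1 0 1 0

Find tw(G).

A width-2 tree decomposition is:
Bags: B1 = {0, 2, 3}  B2 = {1, 2, 3}  B3 = {1, 3, 4}  B4 = {3, 4, 5}  B5 = {3, 5, 6}
Tree: B1–B2, B2–B3, B3–B4, B4–B5
Each bag holds 3 vertices, so the decomposition has width 2, which upper-bounds the treewidth. For the lower bound, G contains the cycle 3–0–2–1–4–5–6–3, so G is not a forest; only forests have treewidth ≤ 1, hence tw(G) ≥ 2. Hence tw(G) = 2 exactly.

2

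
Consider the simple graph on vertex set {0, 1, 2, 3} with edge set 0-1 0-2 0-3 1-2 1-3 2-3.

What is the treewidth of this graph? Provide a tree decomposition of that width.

Treewidth 3.
One optimal decomposition is:
Bags: B1 = {0, 1, 2, 3}
Tree: (single bag)

With just one bag of size 4, the width is 4 − 1 = 3, so tw(G) ≤ 3. Conversely, {0, 1, 2, 3} is a clique of size 4, and the vertices of any clique must share a bag in every tree decomposition; so some bag has ≥ 4 vertices and tw(G) ≥ 3. Therefore the treewidth is 3.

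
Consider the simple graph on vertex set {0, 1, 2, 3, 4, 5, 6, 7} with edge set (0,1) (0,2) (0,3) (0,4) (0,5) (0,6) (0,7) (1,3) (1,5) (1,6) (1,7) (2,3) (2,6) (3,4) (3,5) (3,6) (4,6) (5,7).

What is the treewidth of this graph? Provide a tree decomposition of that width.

Treewidth 3.
Bags: B1 = {0, 1, 3, 5}  B2 = {0, 1, 3, 6}  B3 = {0, 1, 5, 7}  B4 = {0, 3, 4, 6}  B5 = {0, 2, 3, 6}
Tree: B1–B2, B1–B3, B2–B4, B2–B5

Each bag holds 4 vertices, so the decomposition has width 3, which upper-bounds the treewidth. For the lower bound, the 4 vertices {0, 1, 3, 5} are pairwise adjacent, and any tree decomposition puts a clique entirely inside one bag — forcing width ≥ 3. Combining the bounds, tw(G) = 3.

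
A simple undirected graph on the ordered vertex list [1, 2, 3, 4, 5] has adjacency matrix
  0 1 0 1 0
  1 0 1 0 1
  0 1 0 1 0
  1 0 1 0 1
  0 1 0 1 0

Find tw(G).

2

A width-2 tree decomposition is:
Bags: B1 = {1, 2, 4}  B2 = {2, 4, 5}  B3 = {2, 3, 4}
Tree: B1–B2, B2–B3
Every bag has size at most 3, so the width is 3 − 1 = 2 and tw(G) ≤ 2. Since 2–1–4–5–2 is a cycle in G, G is not acyclic. Forests are exactly the graphs of treewidth ≤ 1, so tw(G) ≥ 2. Combining the bounds, tw(G) = 2.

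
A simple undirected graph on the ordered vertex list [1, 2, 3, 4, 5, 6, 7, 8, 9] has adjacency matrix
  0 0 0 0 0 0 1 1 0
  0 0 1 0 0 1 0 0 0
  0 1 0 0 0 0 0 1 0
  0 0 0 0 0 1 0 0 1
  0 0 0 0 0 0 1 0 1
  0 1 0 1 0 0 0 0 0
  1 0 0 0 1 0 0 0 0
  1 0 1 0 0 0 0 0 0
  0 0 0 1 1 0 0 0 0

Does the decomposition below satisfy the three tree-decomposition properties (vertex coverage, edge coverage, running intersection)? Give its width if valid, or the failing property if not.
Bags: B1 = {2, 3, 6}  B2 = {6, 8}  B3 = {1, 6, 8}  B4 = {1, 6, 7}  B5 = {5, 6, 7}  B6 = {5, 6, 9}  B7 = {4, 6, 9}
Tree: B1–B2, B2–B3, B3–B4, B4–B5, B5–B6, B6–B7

A tree decomposition must satisfy three properties: every vertex lies in some bag; for every edge, both endpoints lie together in some bag; and for every vertex, the bags containing it form a connected subtree. Here edge (3,8) lies in no bag, so the decomposition is invalid.

No — edge (3,8) lies in no bag.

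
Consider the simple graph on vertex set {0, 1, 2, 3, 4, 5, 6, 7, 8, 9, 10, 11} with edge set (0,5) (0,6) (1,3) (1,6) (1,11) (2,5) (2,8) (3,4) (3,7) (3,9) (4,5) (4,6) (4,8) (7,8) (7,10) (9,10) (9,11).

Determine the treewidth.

A width-3 tree decomposition is:
Bags: B1 = {0, 2, 5, 6}  B2 = {2, 4, 5, 6}  B3 = {2, 4, 6, 8}  B4 = {1, 4, 6, 8}  B5 = {1, 3, 4, 8}  B6 = {1, 3, 7, 8}  B7 = {1, 3, 7, 11}  B8 = {3, 7, 9, 11}  B9 = {7, 9, 10, 11}
Tree: B1–B2, B2–B3, B3–B4, B4–B5, B5–B6, B6–B7, B7–B8, B8–B9
Each bag holds 4 vertices, so the decomposition has width 3, which upper-bounds the treewidth. For the lower bound: the 4 vertex sets {0,2,5}, {6}, {4}, {1,3,7,8} are disjoint, each induces a connected subgraph, and every pair is joined by at least one edge of G. Contracting each set to a single vertex therefore yields K_{4} as a minor, and since treewidth is minor-monotone, tw(G) ≥ tw(K_{4}) = 3. Combining the bounds, tw(G) = 3.

3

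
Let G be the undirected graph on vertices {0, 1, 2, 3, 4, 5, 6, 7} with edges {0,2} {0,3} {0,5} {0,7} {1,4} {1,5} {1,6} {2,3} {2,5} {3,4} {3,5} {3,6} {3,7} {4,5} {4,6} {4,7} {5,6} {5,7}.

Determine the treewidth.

A width-3 tree decomposition is:
Bags: B1 = {3, 4, 5, 7}  B2 = {3, 4, 5, 6}  B3 = {0, 3, 5, 7}  B4 = {0, 2, 3, 5}  B5 = {1, 4, 5, 6}
Tree: B1–B2, B1–B3, B3–B4, B2–B5
The largest bag has 4 vertices, giving width 3; this decomposition certifies tw(G) ≤ 3. Conversely, {1, 4, 5, 6} is a clique of size 4, and the vertices of any clique must share a bag in every tree decomposition; so some bag has ≥ 4 vertices and tw(G) ≥ 3. The upper and lower bounds meet at 3, so that is the treewidth.

3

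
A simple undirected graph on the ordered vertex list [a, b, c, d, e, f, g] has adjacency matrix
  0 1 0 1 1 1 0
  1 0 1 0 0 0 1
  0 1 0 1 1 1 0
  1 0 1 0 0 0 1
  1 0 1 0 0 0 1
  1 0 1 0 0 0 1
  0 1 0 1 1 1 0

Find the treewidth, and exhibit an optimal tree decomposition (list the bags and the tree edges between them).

Treewidth 3.
One optimal decomposition is:
Bags: B1 = {a, c, e, g}  B2 = {a, b, c, g}  B3 = {a, c, f, g}  B4 = {a, c, d, g}
Tree: B1–B2, B2–B3, B3–B4

The largest bag has 4 vertices, giving width 3; this decomposition certifies tw(G) ≤ 3. For the lower bound: the 4 vertex sets {a,e}, {b,g}, {c}, {f} are disjoint, each induces a connected subgraph, and every pair is joined by at least one edge of G. Contracting each set to a single vertex therefore yields K_{4} as a minor, and since treewidth is minor-monotone, tw(G) ≥ tw(K_{4}) = 3. Combining the bounds, tw(G) = 3.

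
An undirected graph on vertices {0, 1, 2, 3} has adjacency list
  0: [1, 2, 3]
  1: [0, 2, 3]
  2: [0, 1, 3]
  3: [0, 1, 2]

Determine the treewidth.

A width-3 tree decomposition is:
Bags: B1 = {0, 1, 2, 3}
Tree: (single bag)
A single bag containing all 4 vertices is trivially a valid decomposition of width 3. On the other hand G contains the 4-clique {0, 1, 2, 3}. A clique must lie in a single bag of any decomposition, so no decomposition can have width below 3. The upper and lower bounds meet at 3, so that is the treewidth.

3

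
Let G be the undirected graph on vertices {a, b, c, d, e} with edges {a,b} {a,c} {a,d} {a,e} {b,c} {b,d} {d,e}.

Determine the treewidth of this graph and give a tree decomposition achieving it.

Treewidth 2.
One optimal decomposition is:
Bags: B1 = {a, b, d}  B2 = {a, d, e}  B3 = {a, b, c}
Tree: B1–B2, B1–B3

Every bag has size at most 3, so the width is 3 − 1 = 2 and tw(G) ≤ 2. Conversely, {a, d, e} is a clique of size 3, and the vertices of any clique must share a bag in every tree decomposition; so some bag has ≥ 3 vertices and tw(G) ≥ 2. Combining the bounds, tw(G) = 2.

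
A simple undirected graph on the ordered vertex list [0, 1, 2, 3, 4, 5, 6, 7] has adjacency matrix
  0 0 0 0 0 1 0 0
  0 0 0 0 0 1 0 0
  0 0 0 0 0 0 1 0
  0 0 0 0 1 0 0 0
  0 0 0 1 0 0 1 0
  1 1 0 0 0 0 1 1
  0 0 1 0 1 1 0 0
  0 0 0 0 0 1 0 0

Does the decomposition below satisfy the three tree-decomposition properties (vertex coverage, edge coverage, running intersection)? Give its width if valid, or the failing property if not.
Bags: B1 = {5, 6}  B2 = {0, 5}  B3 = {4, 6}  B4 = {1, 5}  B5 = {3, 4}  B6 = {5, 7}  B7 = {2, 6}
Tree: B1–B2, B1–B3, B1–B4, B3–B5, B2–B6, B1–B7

Every vertex of G appears in some bag (union = {0, 1, 2, 3, 4, 5, 6, 7}); every edge is covered by a bag; and for each vertex v the set of bags containing v is connected in the bag tree. The decomposition is therefore valid. The largest bag has 2 vertices, so the width is 1.

Yes; width 1.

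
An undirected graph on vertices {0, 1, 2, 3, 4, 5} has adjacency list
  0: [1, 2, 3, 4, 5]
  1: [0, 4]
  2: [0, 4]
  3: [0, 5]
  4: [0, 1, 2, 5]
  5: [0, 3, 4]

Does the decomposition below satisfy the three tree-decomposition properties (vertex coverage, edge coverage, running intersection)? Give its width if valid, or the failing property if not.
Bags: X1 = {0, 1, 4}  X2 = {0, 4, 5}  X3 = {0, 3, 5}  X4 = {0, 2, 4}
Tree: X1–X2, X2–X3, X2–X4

Every vertex of G appears in some bag (union = {0, 1, 2, 3, 4, 5}); every edge is covered by a bag; and for each vertex v the set of bags containing v is connected in the bag tree. The decomposition is therefore valid. The largest bag has 3 vertices, so the width is 2.

Yes; width 2.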